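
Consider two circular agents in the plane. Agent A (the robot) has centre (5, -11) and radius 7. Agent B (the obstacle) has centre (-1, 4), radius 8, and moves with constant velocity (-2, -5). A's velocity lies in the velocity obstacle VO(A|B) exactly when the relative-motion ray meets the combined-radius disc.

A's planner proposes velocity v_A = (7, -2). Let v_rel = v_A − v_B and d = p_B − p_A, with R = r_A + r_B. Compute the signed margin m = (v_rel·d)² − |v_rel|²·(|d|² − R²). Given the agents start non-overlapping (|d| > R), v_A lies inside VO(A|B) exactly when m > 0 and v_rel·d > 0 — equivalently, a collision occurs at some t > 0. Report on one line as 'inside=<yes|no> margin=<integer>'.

d = (-6, 15),  |d|² = 261;  R = 7+8 = 15,  c = 261−15² = 36
v_rel = (9, 3),  |v_rel|² = 90;  v_rel·d = (9)·(-6) + (3)·(15) = -9
90·t² + 18·t + 36 = 0  ⇒  m = (-9)² − 90·36 = -3159
m = -3159 < 0,  v_rel·d = -9 < 0  ⇒  outside

inside=no margin=-3159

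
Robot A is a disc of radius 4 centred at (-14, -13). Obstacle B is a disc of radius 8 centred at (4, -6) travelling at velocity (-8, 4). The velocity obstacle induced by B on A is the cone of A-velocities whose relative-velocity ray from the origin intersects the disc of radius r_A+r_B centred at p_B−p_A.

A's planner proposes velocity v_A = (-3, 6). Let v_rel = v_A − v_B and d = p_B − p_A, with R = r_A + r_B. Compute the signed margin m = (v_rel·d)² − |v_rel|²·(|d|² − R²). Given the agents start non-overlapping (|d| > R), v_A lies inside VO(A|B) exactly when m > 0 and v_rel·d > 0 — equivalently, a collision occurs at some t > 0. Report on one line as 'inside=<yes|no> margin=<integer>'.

d = (18, 7),  |d|² = 373;  R = 4+8 = 12,  c = 373−12² = 229
v_rel = (5, 2),  |v_rel|² = 29;  v_rel·d = (5)·(18) + (2)·(7) = 104
29·t² − 208·t + 229 = 0  ⇒  m = 104² − 29·229 = 4175
m = 4175 > 0,  v_rel·d = 104 > 0  ⇒  inside

inside=yes margin=4175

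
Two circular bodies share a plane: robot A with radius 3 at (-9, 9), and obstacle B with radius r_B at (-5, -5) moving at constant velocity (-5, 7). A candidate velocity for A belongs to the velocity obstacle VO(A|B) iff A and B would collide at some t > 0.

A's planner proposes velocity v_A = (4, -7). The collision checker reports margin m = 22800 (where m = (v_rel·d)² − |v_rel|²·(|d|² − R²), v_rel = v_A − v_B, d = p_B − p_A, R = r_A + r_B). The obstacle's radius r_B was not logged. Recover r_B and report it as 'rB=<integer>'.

m = 22800
d = (4, -14);  v_rel = (9, -14),  |v_rel|² = 277
v_rel×d = (9)·(-14) − (-14)·(4) = -70
since m = R²·277 − (-70)²:  R² = (4900 + 22800) / 277 = 100
R = √100 = 10  ⇒  r_B = 10 − 3 = 7

rB=7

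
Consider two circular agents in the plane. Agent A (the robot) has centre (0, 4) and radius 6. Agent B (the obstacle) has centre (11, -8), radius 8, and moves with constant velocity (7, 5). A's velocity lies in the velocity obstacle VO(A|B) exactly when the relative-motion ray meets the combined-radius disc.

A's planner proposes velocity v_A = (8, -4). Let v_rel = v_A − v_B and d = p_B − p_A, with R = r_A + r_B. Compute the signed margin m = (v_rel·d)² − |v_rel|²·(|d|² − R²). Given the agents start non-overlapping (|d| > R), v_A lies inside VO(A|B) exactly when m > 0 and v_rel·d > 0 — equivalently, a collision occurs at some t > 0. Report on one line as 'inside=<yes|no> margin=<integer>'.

d = (11, -12),  |d|² = 265;  R = 6+8 = 14,  c = 265−14² = 69
v_rel = (1, -9),  |v_rel|² = 82;  v_rel·d = (1)·(11) + (-9)·(-12) = 119
82·t² − 238·t + 69 = 0  ⇒  m = 119² − 82·69 = 8503
m = 8503 > 0,  v_rel·d = 119 > 0  ⇒  inside

inside=yes margin=8503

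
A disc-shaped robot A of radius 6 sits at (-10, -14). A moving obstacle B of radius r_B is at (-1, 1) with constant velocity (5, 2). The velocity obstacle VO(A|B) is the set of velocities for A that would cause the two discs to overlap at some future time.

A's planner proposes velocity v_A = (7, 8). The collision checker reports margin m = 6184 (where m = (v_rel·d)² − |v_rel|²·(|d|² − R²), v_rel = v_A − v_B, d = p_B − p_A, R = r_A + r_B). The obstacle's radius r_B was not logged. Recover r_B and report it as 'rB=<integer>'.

m = 6184
d = (9, 15);  v_rel = (2, 6),  |v_rel|² = 40
v_rel×d = (2)·(15) − (6)·(9) = -24
since m = R²·40 − (-24)²:  R² = (576 + 6184) / 40 = 169
R = √169 = 13  ⇒  r_B = 13 − 6 = 7

rB=7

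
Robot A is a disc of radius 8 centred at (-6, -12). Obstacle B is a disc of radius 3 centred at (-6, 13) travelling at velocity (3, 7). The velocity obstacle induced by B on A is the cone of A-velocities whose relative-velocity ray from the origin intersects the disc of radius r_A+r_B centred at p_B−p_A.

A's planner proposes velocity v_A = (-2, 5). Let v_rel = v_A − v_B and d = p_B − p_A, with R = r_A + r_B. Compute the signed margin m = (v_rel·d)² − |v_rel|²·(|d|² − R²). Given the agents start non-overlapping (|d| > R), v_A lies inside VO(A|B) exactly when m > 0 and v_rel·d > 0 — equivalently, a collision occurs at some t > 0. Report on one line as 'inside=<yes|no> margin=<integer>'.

d = (0, 25),  |d|² = 625;  R = 8+3 = 11,  c = 625−11² = 504
v_rel = (-5, -2),  |v_rel|² = 29;  v_rel·d = (-5)·(0) + (-2)·(25) = -50
29·t² + 100·t + 504 = 0  ⇒  m = (-50)² − 29·504 = -12116
m = -12116 < 0,  v_rel·d = -50 < 0  ⇒  outside

inside=no margin=-12116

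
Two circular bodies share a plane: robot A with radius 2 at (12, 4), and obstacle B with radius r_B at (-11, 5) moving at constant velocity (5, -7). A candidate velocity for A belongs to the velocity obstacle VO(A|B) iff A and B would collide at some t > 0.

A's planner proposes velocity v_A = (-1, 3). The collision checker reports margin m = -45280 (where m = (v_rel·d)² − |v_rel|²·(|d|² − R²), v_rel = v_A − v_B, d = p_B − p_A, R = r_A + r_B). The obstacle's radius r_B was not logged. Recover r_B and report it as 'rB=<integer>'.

m = -45280
d = (-23, 1);  v_rel = (-6, 10),  |v_rel|² = 136
v_rel×d = (-6)·(1) − (10)·(-23) = 224
since m = R²·136 − 224²:  R² = (50176 + -45280) / 136 = 36
R = √36 = 6  ⇒  r_B = 6 − 2 = 4

rB=4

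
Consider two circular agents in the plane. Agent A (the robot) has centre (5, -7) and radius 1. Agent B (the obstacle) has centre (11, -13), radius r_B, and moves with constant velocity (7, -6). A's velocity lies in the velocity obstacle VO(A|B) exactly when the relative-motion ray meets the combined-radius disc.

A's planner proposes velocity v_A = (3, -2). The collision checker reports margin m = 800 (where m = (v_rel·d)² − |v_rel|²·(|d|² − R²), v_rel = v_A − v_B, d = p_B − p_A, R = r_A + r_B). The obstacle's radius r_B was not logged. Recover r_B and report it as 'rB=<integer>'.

m = 800
d = (6, -6);  v_rel = (-4, 4),  |v_rel|² = 32
v_rel×d = (-4)·(-6) − (4)·(6) = 0
since m = R²·32 − 0²:  R² = (0 + 800) / 32 = 25
R = √25 = 5  ⇒  r_B = 5 − 1 = 4

rB=4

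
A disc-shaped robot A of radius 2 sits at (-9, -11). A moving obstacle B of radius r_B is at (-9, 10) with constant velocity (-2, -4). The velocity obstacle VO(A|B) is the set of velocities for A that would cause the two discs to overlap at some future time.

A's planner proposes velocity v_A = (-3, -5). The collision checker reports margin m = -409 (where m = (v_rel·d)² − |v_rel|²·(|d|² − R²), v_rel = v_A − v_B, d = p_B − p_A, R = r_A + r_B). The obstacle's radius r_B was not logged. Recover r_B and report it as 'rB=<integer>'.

m = -409
d = (0, 21);  v_rel = (-1, -1),  |v_rel|² = 2
v_rel×d = (-1)·(21) − (-1)·(0) = -21
since m = R²·2 − (-21)²:  R² = (441 + -409) / 2 = 16
R = √16 = 4  ⇒  r_B = 4 − 2 = 2

rB=2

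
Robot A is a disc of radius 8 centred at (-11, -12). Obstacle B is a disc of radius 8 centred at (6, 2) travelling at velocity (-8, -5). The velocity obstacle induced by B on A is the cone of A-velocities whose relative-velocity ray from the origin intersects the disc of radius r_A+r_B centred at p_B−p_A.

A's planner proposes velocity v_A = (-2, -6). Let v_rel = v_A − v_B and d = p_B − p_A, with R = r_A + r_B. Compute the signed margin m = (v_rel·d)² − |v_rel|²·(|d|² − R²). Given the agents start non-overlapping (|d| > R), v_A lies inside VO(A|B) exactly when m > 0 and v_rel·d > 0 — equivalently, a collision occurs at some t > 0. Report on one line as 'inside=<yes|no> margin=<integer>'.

d = (17, 14),  |d|² = 485;  R = 8+8 = 16,  c = 485−16² = 229
v_rel = (6, -1),  |v_rel|² = 37;  v_rel·d = (6)·(17) + (-1)·(14) = 88
37·t² − 176·t + 229 = 0  ⇒  m = 88² − 37·229 = -729
m = -729 < 0,  v_rel·d = 88 > 0  ⇒  outside

inside=no margin=-729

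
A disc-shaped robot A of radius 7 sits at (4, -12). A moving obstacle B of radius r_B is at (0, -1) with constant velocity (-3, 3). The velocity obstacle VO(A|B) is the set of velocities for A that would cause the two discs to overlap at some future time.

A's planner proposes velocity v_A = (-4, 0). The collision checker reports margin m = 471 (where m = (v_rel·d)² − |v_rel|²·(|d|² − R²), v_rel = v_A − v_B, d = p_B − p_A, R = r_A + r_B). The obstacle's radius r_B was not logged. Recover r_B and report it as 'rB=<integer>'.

m = 471
d = (-4, 11);  v_rel = (-1, -3),  |v_rel|² = 10
v_rel×d = (-1)·(11) − (-3)·(-4) = -23
since m = R²·10 − (-23)²:  R² = (529 + 471) / 10 = 100
R = √100 = 10  ⇒  r_B = 10 − 7 = 3

rB=3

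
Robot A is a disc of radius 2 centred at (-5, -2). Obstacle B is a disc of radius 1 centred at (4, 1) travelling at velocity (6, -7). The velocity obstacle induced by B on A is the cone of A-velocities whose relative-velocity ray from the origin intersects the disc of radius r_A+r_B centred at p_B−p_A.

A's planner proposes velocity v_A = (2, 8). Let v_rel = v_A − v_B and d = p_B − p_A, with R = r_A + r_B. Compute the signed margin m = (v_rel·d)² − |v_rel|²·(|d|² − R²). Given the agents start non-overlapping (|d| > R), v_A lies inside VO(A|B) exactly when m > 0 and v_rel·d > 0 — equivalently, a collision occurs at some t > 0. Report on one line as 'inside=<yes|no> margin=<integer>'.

d = (9, 3),  |d|² = 90;  R = 2+1 = 3,  c = 90−3² = 81
v_rel = (-4, 15),  |v_rel|² = 241;  v_rel·d = (-4)·(9) + (15)·(3) = 9
241·t² − 18·t + 81 = 0  ⇒  m = 9² − 241·81 = -19440
m = -19440 < 0,  v_rel·d = 9 > 0  ⇒  outside

inside=no margin=-19440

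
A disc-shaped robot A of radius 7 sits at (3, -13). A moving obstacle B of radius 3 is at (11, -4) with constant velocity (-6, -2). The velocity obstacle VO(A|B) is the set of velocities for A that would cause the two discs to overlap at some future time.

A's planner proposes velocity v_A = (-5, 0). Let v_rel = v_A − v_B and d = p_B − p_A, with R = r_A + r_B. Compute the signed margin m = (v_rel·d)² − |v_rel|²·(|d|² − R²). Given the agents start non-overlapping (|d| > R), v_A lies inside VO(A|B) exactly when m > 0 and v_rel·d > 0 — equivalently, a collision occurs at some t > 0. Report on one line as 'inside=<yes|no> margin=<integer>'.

d = (8, 9),  |d|² = 145;  R = 7+3 = 10,  c = 145−10² = 45
v_rel = (1, 2),  |v_rel|² = 5;  v_rel·d = (1)·(8) + (2)·(9) = 26
5·t² − 52·t + 45 = 0  ⇒  m = 26² − 5·45 = 451
m = 451 > 0,  v_rel·d = 26 > 0  ⇒  inside

inside=yes margin=451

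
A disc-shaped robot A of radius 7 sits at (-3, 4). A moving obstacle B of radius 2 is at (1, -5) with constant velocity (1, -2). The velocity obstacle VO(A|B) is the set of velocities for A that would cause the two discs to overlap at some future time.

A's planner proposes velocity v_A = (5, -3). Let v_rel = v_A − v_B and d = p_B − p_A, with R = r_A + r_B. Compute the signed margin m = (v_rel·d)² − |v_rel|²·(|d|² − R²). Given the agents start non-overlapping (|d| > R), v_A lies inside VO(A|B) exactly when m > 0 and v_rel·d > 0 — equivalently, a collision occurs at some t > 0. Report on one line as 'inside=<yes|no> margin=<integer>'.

d = (4, -9),  |d|² = 97;  R = 7+2 = 9,  c = 97−9² = 16
v_rel = (4, -1),  |v_rel|² = 17;  v_rel·d = (4)·(4) + (-1)·(-9) = 25
17·t² − 50·t + 16 = 0  ⇒  m = 25² − 17·16 = 353
m = 353 > 0,  v_rel·d = 25 > 0  ⇒  inside

inside=yes margin=353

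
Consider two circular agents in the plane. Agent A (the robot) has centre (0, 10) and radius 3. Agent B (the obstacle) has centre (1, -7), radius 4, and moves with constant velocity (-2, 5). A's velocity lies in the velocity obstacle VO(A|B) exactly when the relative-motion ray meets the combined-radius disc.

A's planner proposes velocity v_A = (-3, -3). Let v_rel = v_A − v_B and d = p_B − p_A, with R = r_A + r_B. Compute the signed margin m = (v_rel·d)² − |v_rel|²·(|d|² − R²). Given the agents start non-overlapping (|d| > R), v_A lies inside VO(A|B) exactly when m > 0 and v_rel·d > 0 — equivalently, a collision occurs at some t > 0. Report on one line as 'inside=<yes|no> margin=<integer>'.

d = (1, -17),  |d|² = 290;  R = 3+4 = 7,  c = 290−7² = 241
v_rel = (-1, -8),  |v_rel|² = 65;  v_rel·d = (-1)·(1) + (-8)·(-17) = 135
65·t² − 270·t + 241 = 0  ⇒  m = 135² − 65·241 = 2560
m = 2560 > 0,  v_rel·d = 135 > 0  ⇒  inside

inside=yes margin=2560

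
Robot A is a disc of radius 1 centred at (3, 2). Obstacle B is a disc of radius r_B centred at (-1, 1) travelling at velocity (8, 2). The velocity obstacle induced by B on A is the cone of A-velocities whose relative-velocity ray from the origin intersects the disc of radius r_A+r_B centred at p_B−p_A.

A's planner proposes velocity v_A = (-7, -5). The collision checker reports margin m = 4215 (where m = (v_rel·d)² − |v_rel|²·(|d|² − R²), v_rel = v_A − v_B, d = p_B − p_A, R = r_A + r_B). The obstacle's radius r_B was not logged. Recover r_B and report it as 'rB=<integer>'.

m = 4215
d = (-4, -1);  v_rel = (-15, -7),  |v_rel|² = 274
v_rel×d = (-15)·(-1) − (-7)·(-4) = -13
since m = R²·274 − (-13)²:  R² = (169 + 4215) / 274 = 16
R = √16 = 4  ⇒  r_B = 4 − 1 = 3

rB=3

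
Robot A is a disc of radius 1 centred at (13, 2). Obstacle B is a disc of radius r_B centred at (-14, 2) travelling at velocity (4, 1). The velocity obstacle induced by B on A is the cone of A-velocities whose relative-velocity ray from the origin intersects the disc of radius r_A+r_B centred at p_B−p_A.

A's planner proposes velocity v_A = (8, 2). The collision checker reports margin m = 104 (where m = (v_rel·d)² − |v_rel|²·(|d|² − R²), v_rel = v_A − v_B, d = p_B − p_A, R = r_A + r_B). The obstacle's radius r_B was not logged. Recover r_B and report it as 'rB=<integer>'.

m = 104
d = (-27, 0);  v_rel = (4, 1),  |v_rel|² = 17
v_rel×d = (4)·(0) − (1)·(-27) = 27
since m = R²·17 − 27²:  R² = (729 + 104) / 17 = 49
R = √49 = 7  ⇒  r_B = 7 − 1 = 6

rB=6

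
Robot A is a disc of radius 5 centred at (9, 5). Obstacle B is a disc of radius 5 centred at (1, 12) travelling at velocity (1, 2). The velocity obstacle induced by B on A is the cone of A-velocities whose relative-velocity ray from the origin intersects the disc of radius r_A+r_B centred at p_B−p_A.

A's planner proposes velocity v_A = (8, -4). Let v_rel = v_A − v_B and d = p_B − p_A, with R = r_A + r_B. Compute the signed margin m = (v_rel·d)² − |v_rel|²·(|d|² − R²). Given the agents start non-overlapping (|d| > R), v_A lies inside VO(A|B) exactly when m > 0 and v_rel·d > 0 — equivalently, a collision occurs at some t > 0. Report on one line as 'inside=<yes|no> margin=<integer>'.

d = (-8, 7),  |d|² = 113;  R = 5+5 = 10,  c = 113−10² = 13
v_rel = (7, -6),  |v_rel|² = 85;  v_rel·d = (7)·(-8) + (-6)·(7) = -98
85·t² + 196·t + 13 = 0  ⇒  m = (-98)² − 85·13 = 8499
m = 8499 > 0,  v_rel·d = -98 < 0  ⇒  outside

inside=no margin=8499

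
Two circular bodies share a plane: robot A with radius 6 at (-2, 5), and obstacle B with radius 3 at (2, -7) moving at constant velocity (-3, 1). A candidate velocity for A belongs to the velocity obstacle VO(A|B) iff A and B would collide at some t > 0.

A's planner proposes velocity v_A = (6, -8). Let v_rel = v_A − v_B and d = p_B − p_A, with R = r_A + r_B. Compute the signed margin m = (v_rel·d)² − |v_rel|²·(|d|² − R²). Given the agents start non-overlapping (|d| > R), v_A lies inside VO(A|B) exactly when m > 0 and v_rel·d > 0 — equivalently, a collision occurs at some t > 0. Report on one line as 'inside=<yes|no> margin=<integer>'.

d = (4, -12),  |d|² = 160;  R = 6+3 = 9,  c = 160−9² = 79
v_rel = (9, -9),  |v_rel|² = 162;  v_rel·d = (9)·(4) + (-9)·(-12) = 144
162·t² − 288·t + 79 = 0  ⇒  m = 144² − 162·79 = 7938
m = 7938 > 0,  v_rel·d = 144 > 0  ⇒  inside

inside=yes margin=7938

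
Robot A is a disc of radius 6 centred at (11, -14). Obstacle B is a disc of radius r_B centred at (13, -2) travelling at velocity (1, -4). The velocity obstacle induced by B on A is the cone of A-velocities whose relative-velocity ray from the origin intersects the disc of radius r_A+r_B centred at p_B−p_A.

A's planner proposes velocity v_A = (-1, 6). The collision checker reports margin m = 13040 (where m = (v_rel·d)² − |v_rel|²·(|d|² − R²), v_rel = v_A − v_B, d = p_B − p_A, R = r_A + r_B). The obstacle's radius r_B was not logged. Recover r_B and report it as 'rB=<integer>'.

m = 13040
d = (2, 12);  v_rel = (-2, 10),  |v_rel|² = 104
v_rel×d = (-2)·(12) − (10)·(2) = -44
since m = R²·104 − (-44)²:  R² = (1936 + 13040) / 104 = 144
R = √144 = 12  ⇒  r_B = 12 − 6 = 6

rB=6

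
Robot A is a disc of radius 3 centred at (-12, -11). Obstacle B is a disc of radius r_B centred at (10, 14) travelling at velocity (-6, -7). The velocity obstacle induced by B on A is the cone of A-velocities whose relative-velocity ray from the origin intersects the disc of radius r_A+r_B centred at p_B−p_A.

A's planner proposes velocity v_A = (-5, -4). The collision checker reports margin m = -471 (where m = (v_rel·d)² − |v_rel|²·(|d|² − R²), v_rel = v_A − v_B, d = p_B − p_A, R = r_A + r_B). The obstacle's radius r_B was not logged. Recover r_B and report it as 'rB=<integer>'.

m = -471
d = (22, 25);  v_rel = (1, 3),  |v_rel|² = 10
v_rel×d = (1)·(25) − (3)·(22) = -41
since m = R²·10 − (-41)²:  R² = (1681 + -471) / 10 = 121
R = √121 = 11  ⇒  r_B = 11 − 3 = 8

rB=8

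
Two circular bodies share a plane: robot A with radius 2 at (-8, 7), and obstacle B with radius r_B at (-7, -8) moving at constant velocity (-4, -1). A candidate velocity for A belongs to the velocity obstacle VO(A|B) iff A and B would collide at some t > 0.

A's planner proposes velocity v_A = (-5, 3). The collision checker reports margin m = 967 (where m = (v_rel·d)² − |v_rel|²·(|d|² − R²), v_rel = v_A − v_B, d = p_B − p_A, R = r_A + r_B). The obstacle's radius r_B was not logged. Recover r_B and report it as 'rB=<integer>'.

m = 967
d = (1, -15);  v_rel = (-1, 4),  |v_rel|² = 17
v_rel×d = (-1)·(-15) − (4)·(1) = 11
since m = R²·17 − 11²:  R² = (121 + 967) / 17 = 64
R = √64 = 8  ⇒  r_B = 8 − 2 = 6

rB=6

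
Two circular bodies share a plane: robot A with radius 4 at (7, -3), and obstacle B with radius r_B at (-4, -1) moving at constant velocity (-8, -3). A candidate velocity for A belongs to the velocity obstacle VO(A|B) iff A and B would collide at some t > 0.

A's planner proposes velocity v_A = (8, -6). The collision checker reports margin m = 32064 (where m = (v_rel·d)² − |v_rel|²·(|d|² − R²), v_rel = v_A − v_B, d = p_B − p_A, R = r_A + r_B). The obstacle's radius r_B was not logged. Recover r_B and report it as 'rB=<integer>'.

m = 32064
d = (-11, 2);  v_rel = (16, -3),  |v_rel|² = 265
v_rel×d = (16)·(2) − (-3)·(-11) = -1
since m = R²·265 − (-1)²:  R² = (1 + 32064) / 265 = 121
R = √121 = 11  ⇒  r_B = 11 − 4 = 7

rB=7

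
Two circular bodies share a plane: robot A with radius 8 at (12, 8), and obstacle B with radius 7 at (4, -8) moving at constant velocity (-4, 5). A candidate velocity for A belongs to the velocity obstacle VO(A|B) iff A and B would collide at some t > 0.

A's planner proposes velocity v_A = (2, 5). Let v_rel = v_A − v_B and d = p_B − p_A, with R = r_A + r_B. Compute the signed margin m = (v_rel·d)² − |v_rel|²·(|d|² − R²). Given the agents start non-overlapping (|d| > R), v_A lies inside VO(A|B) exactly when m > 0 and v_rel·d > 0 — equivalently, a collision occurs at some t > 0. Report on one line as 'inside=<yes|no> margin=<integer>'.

d = (-8, -16),  |d|² = 320;  R = 8+7 = 15,  c = 320−15² = 95
v_rel = (6, 0),  |v_rel|² = 36;  v_rel·d = (6)·(-8) + (0)·(-16) = -48
36·t² + 96·t + 95 = 0  ⇒  m = (-48)² − 36·95 = -1116
m = -1116 < 0,  v_rel·d = -48 < 0  ⇒  outside

inside=no margin=-1116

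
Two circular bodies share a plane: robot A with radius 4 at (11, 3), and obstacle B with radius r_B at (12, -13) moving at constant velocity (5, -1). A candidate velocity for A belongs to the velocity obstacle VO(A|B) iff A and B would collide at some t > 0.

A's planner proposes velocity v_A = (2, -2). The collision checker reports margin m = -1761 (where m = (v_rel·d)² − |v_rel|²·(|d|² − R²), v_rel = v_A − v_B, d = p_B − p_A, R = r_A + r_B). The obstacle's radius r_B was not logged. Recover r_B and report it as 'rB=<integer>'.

m = -1761
d = (1, -16);  v_rel = (-3, -1),  |v_rel|² = 10
v_rel×d = (-3)·(-16) − (-1)·(1) = 49
since m = R²·10 − 49²:  R² = (2401 + -1761) / 10 = 64
R = √64 = 8  ⇒  r_B = 8 − 4 = 4

rB=4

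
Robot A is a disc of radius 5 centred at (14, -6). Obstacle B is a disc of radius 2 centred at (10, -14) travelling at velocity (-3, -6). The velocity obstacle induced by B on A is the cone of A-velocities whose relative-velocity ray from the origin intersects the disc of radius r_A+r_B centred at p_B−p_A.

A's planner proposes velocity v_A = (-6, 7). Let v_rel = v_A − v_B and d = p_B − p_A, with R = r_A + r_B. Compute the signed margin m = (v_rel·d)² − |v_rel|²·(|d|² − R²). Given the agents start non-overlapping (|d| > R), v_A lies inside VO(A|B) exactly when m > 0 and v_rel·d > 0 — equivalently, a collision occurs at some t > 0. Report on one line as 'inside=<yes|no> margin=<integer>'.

d = (-4, -8),  |d|² = 80;  R = 5+2 = 7,  c = 80−7² = 31
v_rel = (-3, 13),  |v_rel|² = 178;  v_rel·d = (-3)·(-4) + (13)·(-8) = -92
178·t² + 184·t + 31 = 0  ⇒  m = (-92)² − 178·31 = 2946
m = 2946 > 0,  v_rel·d = -92 < 0  ⇒  outside

inside=no margin=2946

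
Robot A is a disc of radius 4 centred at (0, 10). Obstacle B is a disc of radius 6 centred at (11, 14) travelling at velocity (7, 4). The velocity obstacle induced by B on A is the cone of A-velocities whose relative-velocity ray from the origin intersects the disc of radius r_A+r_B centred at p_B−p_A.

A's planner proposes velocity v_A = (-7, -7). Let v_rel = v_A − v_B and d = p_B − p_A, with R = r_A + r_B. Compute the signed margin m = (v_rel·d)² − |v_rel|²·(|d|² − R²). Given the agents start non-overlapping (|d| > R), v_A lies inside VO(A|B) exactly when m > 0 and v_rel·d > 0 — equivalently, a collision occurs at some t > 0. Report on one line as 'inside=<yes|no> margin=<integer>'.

d = (11, 4),  |d|² = 137;  R = 4+6 = 10,  c = 137−10² = 37
v_rel = (-14, -11),  |v_rel|² = 317;  v_rel·d = (-14)·(11) + (-11)·(4) = -198
317·t² + 396·t + 37 = 0  ⇒  m = (-198)² − 317·37 = 27475
m = 27475 > 0,  v_rel·d = -198 < 0  ⇒  outside

inside=no margin=27475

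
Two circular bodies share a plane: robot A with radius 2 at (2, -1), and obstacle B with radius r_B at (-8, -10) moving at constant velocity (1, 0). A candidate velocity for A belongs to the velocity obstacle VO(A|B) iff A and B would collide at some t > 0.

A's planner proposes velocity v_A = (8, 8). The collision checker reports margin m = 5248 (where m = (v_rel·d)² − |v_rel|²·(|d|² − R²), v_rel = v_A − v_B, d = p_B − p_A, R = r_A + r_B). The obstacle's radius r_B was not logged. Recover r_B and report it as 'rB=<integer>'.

m = 5248
d = (-10, -9);  v_rel = (7, 8),  |v_rel|² = 113
v_rel×d = (7)·(-9) − (8)·(-10) = 17
since m = R²·113 − 17²:  R² = (289 + 5248) / 113 = 49
R = √49 = 7  ⇒  r_B = 7 − 2 = 5

rB=5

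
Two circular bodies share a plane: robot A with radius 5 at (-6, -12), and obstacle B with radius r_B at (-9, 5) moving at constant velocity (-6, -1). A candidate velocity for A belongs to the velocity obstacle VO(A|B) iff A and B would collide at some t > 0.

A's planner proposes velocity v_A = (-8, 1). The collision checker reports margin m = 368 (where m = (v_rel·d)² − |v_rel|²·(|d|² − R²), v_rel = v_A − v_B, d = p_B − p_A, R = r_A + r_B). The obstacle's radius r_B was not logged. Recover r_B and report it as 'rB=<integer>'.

m = 368
d = (-3, 17);  v_rel = (-2, 2),  |v_rel|² = 8
v_rel×d = (-2)·(17) − (2)·(-3) = -28
since m = R²·8 − (-28)²:  R² = (784 + 368) / 8 = 144
R = √144 = 12  ⇒  r_B = 12 − 5 = 7

rB=7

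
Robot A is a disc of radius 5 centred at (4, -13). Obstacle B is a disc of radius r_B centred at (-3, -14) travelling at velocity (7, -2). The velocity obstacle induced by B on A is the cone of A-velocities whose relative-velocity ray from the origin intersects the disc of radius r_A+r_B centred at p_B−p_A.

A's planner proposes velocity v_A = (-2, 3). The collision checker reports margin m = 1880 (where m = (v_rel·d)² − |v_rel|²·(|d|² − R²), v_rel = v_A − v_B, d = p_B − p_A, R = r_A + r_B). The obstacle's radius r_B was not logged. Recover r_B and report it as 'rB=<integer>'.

m = 1880
d = (-7, -1);  v_rel = (-9, 5),  |v_rel|² = 106
v_rel×d = (-9)·(-1) − (5)·(-7) = 44
since m = R²·106 − 44²:  R² = (1936 + 1880) / 106 = 36
R = √36 = 6  ⇒  r_B = 6 − 5 = 1

rB=1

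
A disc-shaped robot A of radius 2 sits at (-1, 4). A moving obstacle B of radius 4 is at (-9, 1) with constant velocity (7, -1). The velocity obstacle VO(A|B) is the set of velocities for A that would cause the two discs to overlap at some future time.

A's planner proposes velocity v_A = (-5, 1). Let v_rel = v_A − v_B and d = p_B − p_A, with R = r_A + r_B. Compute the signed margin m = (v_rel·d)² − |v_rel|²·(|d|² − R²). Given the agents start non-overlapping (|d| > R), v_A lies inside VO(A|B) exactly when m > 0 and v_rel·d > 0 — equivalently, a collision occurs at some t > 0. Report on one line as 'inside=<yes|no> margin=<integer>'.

d = (-8, -3),  |d|² = 73;  R = 2+4 = 6,  c = 73−6² = 37
v_rel = (-12, 2),  |v_rel|² = 148;  v_rel·d = (-12)·(-8) + (2)·(-3) = 90
148·t² − 180·t + 37 = 0  ⇒  m = 90² − 148·37 = 2624
m = 2624 > 0,  v_rel·d = 90 > 0  ⇒  inside

inside=yes margin=2624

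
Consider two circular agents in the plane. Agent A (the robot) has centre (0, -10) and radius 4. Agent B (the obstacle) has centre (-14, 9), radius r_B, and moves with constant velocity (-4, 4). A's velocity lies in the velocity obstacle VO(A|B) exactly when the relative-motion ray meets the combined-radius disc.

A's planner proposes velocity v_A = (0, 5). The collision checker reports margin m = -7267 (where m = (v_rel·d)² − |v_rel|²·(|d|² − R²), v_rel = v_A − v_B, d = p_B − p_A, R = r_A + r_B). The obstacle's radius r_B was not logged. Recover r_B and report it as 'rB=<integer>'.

m = -7267
d = (-14, 19);  v_rel = (4, 1),  |v_rel|² = 17
v_rel×d = (4)·(19) − (1)·(-14) = 90
since m = R²·17 − 90²:  R² = (8100 + -7267) / 17 = 49
R = √49 = 7  ⇒  r_B = 7 − 4 = 3

rB=3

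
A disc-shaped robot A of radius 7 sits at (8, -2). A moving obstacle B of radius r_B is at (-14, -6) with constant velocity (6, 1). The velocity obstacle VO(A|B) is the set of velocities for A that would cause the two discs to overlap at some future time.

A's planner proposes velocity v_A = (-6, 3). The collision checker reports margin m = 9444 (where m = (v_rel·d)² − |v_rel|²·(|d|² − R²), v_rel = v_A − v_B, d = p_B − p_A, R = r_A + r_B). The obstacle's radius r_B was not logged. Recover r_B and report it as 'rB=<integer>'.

m = 9444
d = (-22, -4);  v_rel = (-12, 2),  |v_rel|² = 148
v_rel×d = (-12)·(-4) − (2)·(-22) = 92
since m = R²·148 − 92²:  R² = (8464 + 9444) / 148 = 121
R = √121 = 11  ⇒  r_B = 11 − 7 = 4

rB=4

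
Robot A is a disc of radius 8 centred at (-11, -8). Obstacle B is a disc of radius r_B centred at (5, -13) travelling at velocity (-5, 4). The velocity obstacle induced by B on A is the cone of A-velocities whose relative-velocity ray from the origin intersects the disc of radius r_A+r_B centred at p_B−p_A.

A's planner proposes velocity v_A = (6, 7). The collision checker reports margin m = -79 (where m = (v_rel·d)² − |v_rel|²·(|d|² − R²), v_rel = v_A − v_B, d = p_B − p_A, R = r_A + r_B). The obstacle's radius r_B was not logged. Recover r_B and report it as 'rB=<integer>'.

m = -79
d = (16, -5);  v_rel = (11, 3),  |v_rel|² = 130
v_rel×d = (11)·(-5) − (3)·(16) = -103
since m = R²·130 − (-103)²:  R² = (10609 + -79) / 130 = 81
R = √81 = 9  ⇒  r_B = 9 − 8 = 1

rB=1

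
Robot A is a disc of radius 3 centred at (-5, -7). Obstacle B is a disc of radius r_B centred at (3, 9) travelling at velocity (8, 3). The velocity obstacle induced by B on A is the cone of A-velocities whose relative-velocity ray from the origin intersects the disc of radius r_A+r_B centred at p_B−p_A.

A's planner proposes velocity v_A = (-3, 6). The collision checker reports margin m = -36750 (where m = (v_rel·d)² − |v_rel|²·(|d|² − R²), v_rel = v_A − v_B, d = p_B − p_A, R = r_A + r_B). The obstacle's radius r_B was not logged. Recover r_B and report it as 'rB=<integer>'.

m = -36750
d = (8, 16);  v_rel = (-11, 3),  |v_rel|² = 130
v_rel×d = (-11)·(16) − (3)·(8) = -200
since m = R²·130 − (-200)²:  R² = (40000 + -36750) / 130 = 25
R = √25 = 5  ⇒  r_B = 5 − 3 = 2

rB=2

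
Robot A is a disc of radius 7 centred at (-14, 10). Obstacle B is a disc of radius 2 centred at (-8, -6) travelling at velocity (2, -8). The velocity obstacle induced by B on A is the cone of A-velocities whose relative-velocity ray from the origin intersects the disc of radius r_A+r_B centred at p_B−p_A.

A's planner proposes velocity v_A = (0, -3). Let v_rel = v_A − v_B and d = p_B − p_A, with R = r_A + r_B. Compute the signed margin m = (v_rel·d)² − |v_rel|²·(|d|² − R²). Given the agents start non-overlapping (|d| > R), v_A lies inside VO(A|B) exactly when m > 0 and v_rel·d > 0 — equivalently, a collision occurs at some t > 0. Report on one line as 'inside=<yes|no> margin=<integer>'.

d = (6, -16),  |d|² = 292;  R = 7+2 = 9,  c = 292−9² = 211
v_rel = (-2, 5),  |v_rel|² = 29;  v_rel·d = (-2)·(6) + (5)·(-16) = -92
29·t² + 184·t + 211 = 0  ⇒  m = (-92)² − 29·211 = 2345
m = 2345 > 0,  v_rel·d = -92 < 0  ⇒  outside

inside=no margin=2345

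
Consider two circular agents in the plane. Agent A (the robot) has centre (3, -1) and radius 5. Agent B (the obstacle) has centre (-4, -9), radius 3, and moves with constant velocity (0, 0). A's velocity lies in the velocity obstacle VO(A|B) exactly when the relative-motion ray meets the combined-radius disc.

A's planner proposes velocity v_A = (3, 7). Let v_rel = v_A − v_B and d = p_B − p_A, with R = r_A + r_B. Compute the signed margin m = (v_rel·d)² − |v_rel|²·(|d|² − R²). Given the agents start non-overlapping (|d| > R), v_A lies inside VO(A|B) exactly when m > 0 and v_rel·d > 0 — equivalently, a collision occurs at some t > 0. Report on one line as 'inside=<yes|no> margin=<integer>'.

d = (-7, -8),  |d|² = 113;  R = 5+3 = 8,  c = 113−8² = 49
v_rel = (3, 7),  |v_rel|² = 58;  v_rel·d = (3)·(-7) + (7)·(-8) = -77
58·t² + 154·t + 49 = 0  ⇒  m = (-77)² − 58·49 = 3087
m = 3087 > 0,  v_rel·d = -77 < 0  ⇒  outside

inside=no margin=3087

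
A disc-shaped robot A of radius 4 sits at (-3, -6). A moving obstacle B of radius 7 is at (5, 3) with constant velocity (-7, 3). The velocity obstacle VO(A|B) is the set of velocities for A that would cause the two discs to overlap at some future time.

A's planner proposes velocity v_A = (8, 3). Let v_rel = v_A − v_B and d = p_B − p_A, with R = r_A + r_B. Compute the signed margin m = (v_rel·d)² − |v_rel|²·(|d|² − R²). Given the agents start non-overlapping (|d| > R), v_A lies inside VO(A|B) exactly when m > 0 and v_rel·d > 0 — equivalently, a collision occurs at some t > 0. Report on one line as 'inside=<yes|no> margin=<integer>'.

d = (8, 9),  |d|² = 145;  R = 4+7 = 11,  c = 145−11² = 24
v_rel = (15, 0),  |v_rel|² = 225;  v_rel·d = (15)·(8) + (0)·(9) = 120
225·t² − 240·t + 24 = 0  ⇒  m = 120² − 225·24 = 9000
m = 9000 > 0,  v_rel·d = 120 > 0  ⇒  inside

inside=yes margin=9000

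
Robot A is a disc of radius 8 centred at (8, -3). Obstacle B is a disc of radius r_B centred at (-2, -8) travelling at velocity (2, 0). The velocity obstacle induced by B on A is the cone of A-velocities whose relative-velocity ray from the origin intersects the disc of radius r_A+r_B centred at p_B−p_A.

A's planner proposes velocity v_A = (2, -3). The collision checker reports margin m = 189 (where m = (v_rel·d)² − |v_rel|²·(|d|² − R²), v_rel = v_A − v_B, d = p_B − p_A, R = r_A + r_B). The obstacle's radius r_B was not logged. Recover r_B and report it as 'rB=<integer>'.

m = 189
d = (-10, -5);  v_rel = (0, -3),  |v_rel|² = 9
v_rel×d = (0)·(-5) − (-3)·(-10) = -30
since m = R²·9 − (-30)²:  R² = (900 + 189) / 9 = 121
R = √121 = 11  ⇒  r_B = 11 − 8 = 3

rB=3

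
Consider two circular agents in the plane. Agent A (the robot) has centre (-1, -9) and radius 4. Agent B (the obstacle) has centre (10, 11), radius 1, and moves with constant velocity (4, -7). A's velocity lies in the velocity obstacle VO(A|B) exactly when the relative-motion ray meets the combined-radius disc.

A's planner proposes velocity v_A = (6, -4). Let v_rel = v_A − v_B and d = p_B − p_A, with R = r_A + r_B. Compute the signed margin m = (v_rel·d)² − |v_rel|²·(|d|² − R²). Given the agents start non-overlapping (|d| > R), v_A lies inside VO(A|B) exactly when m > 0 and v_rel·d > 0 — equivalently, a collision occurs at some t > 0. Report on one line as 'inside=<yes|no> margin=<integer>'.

d = (11, 20),  |d|² = 521;  R = 4+1 = 5,  c = 521−5² = 496
v_rel = (2, 3),  |v_rel|² = 13;  v_rel·d = (2)·(11) + (3)·(20) = 82
13·t² − 164·t + 496 = 0  ⇒  m = 82² − 13·496 = 276
m = 276 > 0,  v_rel·d = 82 > 0  ⇒  inside

inside=yes margin=276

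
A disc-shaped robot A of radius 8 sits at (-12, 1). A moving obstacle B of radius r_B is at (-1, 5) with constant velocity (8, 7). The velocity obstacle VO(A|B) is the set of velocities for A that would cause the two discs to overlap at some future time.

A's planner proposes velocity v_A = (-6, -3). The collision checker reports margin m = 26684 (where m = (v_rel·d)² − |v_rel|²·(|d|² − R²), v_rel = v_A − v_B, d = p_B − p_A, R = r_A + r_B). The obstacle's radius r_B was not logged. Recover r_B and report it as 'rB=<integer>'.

m = 26684
d = (11, 4);  v_rel = (-14, -10),  |v_rel|² = 296
v_rel×d = (-14)·(4) − (-10)·(11) = 54
since m = R²·296 − 54²:  R² = (2916 + 26684) / 296 = 100
R = √100 = 10  ⇒  r_B = 10 − 8 = 2

rB=2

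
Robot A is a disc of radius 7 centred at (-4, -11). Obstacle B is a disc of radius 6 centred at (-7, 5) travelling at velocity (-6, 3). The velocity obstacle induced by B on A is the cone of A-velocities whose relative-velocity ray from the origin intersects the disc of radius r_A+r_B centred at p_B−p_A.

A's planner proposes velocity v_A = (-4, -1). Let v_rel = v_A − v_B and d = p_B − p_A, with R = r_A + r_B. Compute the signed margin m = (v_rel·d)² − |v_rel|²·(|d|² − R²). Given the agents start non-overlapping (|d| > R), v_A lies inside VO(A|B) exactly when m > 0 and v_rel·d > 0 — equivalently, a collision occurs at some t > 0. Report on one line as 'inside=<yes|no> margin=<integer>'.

d = (-3, 16),  |d|² = 265;  R = 7+6 = 13,  c = 265−13² = 96
v_rel = (2, -4),  |v_rel|² = 20;  v_rel·d = (2)·(-3) + (-4)·(16) = -70
20·t² + 140·t + 96 = 0  ⇒  m = (-70)² − 20·96 = 2980
m = 2980 > 0,  v_rel·d = -70 < 0  ⇒  outside

inside=no margin=2980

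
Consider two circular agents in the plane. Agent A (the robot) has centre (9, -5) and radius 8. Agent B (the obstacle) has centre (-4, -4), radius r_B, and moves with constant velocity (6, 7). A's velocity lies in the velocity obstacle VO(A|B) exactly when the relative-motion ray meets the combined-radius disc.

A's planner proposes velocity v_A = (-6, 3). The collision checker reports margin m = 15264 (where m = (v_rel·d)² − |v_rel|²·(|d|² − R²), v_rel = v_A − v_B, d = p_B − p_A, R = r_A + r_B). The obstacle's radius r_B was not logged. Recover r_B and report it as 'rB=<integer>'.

m = 15264
d = (-13, 1);  v_rel = (-12, -4),  |v_rel|² = 160
v_rel×d = (-12)·(1) − (-4)·(-13) = -64
since m = R²·160 − (-64)²:  R² = (4096 + 15264) / 160 = 121
R = √121 = 11  ⇒  r_B = 11 − 8 = 3

rB=3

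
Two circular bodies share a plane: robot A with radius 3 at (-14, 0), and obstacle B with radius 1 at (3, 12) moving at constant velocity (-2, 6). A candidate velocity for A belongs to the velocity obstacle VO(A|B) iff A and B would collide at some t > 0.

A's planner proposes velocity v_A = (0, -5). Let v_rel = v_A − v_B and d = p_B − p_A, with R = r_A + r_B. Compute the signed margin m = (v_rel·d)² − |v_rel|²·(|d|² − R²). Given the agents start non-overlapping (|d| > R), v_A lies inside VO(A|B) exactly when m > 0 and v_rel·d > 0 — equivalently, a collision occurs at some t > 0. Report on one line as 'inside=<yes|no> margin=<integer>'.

d = (17, 12),  |d|² = 433;  R = 3+1 = 4,  c = 433−4² = 417
v_rel = (2, -11),  |v_rel|² = 125;  v_rel·d = (2)·(17) + (-11)·(12) = -98
125·t² + 196·t + 417 = 0  ⇒  m = (-98)² − 125·417 = -42521
m = -42521 < 0,  v_rel·d = -98 < 0  ⇒  outside

inside=no margin=-42521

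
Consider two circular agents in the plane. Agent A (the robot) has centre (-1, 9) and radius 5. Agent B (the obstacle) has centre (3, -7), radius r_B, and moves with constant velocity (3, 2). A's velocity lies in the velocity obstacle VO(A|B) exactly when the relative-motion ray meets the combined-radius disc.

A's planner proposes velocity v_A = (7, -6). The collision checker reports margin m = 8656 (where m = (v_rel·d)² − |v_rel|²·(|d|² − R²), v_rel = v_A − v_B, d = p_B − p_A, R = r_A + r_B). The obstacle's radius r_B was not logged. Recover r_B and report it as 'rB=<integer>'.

m = 8656
d = (4, -16);  v_rel = (4, -8),  |v_rel|² = 80
v_rel×d = (4)·(-16) − (-8)·(4) = -32
since m = R²·80 − (-32)²:  R² = (1024 + 8656) / 80 = 121
R = √121 = 11  ⇒  r_B = 11 − 5 = 6

rB=6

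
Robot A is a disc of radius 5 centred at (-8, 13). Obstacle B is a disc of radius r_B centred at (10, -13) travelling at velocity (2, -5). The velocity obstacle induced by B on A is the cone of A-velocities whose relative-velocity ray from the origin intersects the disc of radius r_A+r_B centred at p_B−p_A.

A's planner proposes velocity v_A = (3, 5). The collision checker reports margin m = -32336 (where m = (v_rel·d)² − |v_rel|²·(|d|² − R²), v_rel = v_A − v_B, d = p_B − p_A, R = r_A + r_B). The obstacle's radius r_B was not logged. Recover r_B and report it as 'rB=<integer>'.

m = -32336
d = (18, -26);  v_rel = (1, 10),  |v_rel|² = 101
v_rel×d = (1)·(-26) − (10)·(18) = -206
since m = R²·101 − (-206)²:  R² = (42436 + -32336) / 101 = 100
R = √100 = 10  ⇒  r_B = 10 − 5 = 5

rB=5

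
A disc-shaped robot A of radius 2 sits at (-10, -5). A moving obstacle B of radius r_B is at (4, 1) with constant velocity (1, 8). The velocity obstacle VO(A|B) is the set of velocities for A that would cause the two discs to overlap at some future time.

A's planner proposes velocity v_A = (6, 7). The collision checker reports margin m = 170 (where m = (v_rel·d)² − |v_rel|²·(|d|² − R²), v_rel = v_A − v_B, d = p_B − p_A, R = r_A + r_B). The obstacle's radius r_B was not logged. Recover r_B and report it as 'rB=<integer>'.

m = 170
d = (14, 6);  v_rel = (5, -1),  |v_rel|² = 26
v_rel×d = (5)·(6) − (-1)·(14) = 44
since m = R²·26 − 44²:  R² = (1936 + 170) / 26 = 81
R = √81 = 9  ⇒  r_B = 9 − 2 = 7

rB=7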